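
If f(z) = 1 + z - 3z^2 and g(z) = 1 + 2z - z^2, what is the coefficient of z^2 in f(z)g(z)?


Step 1: z^2 term in f*g comes from: (1)*(-z^2) + (z)*(2z) + (-3z^2)*(1)
Step 2: = -1 + 2 - 3
Step 3: = -2

-2


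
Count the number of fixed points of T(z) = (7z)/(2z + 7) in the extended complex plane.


Step 1: Fixed points satisfy T(z) = z
Step 2: 2z^2 = 0
Step 3: Discriminant = 0^2 - 4*2*0 = 0
Step 4: Number of fixed points = 1

1


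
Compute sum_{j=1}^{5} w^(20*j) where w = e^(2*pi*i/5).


Step 1: The sum sum_{j=1}^{n} w^(k*j) equals n if n | k, else 0.
Step 2: Here n = 5, k = 20
Step 3: Does n divide k? 5 | 20 -> True
Step 4: Sum = 5

5


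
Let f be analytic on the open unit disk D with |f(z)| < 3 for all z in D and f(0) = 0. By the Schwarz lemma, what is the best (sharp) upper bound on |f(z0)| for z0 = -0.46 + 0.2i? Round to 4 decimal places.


Step 1: g = f/3 maps D -> D with g(0) = 0, so by the Schwarz lemma |g(z)| <= |z|, i.e. |f(z)| <= 3|z|; this is sharp (f(z) = 3z).
Step 2: |z0|^2 = (-0.46)^2 + 0.2^2 = 0.2516
Step 3: |z0| = sqrt(0.2516) = 0.501597
Step 4: Best bound = 3 * |z0| = 3 * 0.501597 = 1.5048

1.5048


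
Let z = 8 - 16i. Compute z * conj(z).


Step 1: conj(z) = 8 + 16i
Step 2: z * conj(z) = 8^2 + (-16)^2
Step 3: = 64 + 256 = 320

320


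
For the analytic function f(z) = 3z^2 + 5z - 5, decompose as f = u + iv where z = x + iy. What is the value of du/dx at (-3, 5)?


Step 1: f(z) = 3(x+iy)^2 + 5(x+iy) - 5
Step 2: u = 3(x^2 - y^2) + 5x - 5
Step 3: u_x = 6x + 5
Step 4: At (-3, 5): u_x = -18 + 5 = -13

-13


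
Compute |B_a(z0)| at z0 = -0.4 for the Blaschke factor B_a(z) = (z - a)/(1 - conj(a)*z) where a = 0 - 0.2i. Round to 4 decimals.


Step 1: Numerator z0 - a = -0.4 - (0 - 0.2i) = -0.4 + 0.2i
Step 2: Denominator 1 - conj(a)*z0 = 1 - (0 + 0.2i)*(-0.4) = 1 + 0.08i
Step 3: |z0 - a|^2 = (-0.4)^2 + 0.2^2 = 0.2; |1 - conj(a)*z0|^2 = 1^2 + 0.08^2 = 1.0064
Step 4: |B_a(-0.4)| = sqrt(0.2 / 1.0064) = sqrt(0.198728)
Step 5: = 0.4458

0.4458


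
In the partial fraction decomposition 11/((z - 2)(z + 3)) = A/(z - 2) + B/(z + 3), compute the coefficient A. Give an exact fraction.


Step 1: Multiply both sides by (z - 2) and set z = 2
Step 2: A = 11 / (2 + 3)
Step 3: A = 11 / 5
Step 4: A = 11/5

11/5


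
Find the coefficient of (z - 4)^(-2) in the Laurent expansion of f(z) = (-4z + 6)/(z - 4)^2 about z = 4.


Step 1: Write the numerator in powers of (z - 4): -4z + 6 = -4(z - 4) + (-4*4 + 6) = -4(z - 4) - 10
Step 2: Divide by (z - 4)^2: f(z) = -10(z - 4)^(-2) - 4(z - 4)^(-1)
Step 3: This finite sum is the Laurent series of f about z = 4.
Step 4: Coefficient of (z - 4)^(-2) = -4*4 + 6 = -10

-10


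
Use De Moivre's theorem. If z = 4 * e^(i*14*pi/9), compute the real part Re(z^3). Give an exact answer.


Step 1: By De Moivre's theorem, z^3 = 4^3 * e^(i*3*14*pi/9) = 64 * (cos(14*pi/3) + i*sin(14*pi/3))
Step 2: |z|^3 = 4^3 = 64
Step 3: Reduce the angle mod 2*pi: 14*pi/3 - 4*pi = 2*pi/3
Step 4: cos(2*pi/3) = -1/2
Step 5: Re(z^3) = 64 * (-1/2) = -32

-32


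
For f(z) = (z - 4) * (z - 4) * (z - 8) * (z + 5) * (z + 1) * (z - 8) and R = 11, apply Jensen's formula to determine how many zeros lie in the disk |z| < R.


Jensen's formula: (1/2pi)*integral log|f(Re^it)|dt = log|f(0)| + sum_{|a_k|<R} log(R/|a_k|)
Step 1: f(0) = (-4) * (-4) * (-8) * 5 * 1 * (-8) = 5120
Step 2: log|f(0)| = log|4| + log|4| + log|8| + log|-5| + log|-1| + log|8| = 8.5409
Step 3: Zeros inside |z| < 11: 4, 4, 8, -5, -1, 8
Step 4: Jensen sum = log(11/4) + log(11/4) + log(11/8) + log(11/5) + log(11/1) + log(11/8) = 5.8465
Step 5: n(R) = number of terms in the Jensen sum = count of zeros inside |z| < 11 = 6

6


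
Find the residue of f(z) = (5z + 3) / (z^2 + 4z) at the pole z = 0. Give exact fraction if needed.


Step 1: Q(z) = z^2 + 4z = (z)(z + 4)
Step 2: Q'(z) = 2z + 4
Step 3: Q'(0) = 4, P(0) = 3
Step 4: Res = P(0)/Q'(0) = 3/4 = 3/4

3/4


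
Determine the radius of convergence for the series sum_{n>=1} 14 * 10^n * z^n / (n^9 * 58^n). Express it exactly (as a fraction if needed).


Step 1: General term a_n = 14 * 10^n / (n^9 * 58^n)
Step 2: By the root test, |a_n|^(1/n) = 14^(1/n) * 10 / (n^(9/n) * 58) -> 10/58 as n -> infinity (since 14^(1/n) -> 1 and n^(9/n) -> 1)
Step 3: R = 1/lim|a_n|^(1/n) = 58/10 = 29/5

29/5


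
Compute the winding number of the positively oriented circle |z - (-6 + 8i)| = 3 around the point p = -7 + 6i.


Step 1: Center c = (-6, 8), radius = 3
Step 2: |p - c|^2 = (-1)^2 + (-2)^2 = 5
Step 3: r^2 = 9
Step 4: |p-c| < r so winding number = 1

1


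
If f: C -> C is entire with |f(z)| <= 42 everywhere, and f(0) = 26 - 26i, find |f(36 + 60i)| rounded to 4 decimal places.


Step 1: By Liouville's theorem, a bounded entire function is constant.
Step 2: f(z) = f(0) = 26 - 26i for all z.
Step 3: |f(w)| = |26 - 26i| = sqrt(676 + 676)
Step 4: = 36.7696

36.7696


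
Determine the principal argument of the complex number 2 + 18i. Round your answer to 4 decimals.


Step 1: z = 2 + 18i
Step 2: arg(z) = atan2(18, 2)
Step 3: arg(z) = 1.4601

1.4601


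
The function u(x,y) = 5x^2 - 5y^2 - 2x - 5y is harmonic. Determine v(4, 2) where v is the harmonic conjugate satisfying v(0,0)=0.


Step 1: v_x = -u_y = 10y + 5
Step 2: v_y = u_x = 10x - 2
Step 3: v = 10xy + 5x - 2y + C
Step 4: v(0,0) = 0 => C = 0
Step 5: v(4, 2) = 96

96


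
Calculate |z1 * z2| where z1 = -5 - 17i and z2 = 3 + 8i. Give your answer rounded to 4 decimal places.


Step 1: |z1| = sqrt((-5)^2 + (-17)^2) = sqrt(314)
Step 2: |z2| = sqrt(3^2 + 8^2) = sqrt(73)
Step 3: |z1*z2| = |z1|*|z2| = sqrt(314) * sqrt(73) = sqrt(314 * 73) = sqrt(22922)
Step 4: = 151.4001

151.4001


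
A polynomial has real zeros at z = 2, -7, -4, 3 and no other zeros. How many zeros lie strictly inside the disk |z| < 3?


Step 1: Check each root:
  z = 2: |2| = 2 < 3
  z = -7: |-7| = 7 >= 3
  z = -4: |-4| = 4 >= 3
  z = 3: |3| = 3 >= 3
Step 2: Count = 1

1


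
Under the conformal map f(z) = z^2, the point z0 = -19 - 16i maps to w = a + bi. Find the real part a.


Step 1: z0 = -19 - 16i
Step 2: z0^2 = (-19)^2 - (-16)^2 + 608i
Step 3: real part = 361 - 256 = 105

105


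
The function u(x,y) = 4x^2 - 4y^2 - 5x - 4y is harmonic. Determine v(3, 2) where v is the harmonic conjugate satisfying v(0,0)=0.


Step 1: v_x = -u_y = 8y + 4
Step 2: v_y = u_x = 8x - 5
Step 3: v = 8xy + 4x - 5y + C
Step 4: v(0,0) = 0 => C = 0
Step 5: v(3, 2) = 50

50


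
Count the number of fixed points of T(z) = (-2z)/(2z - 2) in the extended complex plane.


Step 1: Fixed points satisfy T(z) = z
Step 2: 2z^2 = 0
Step 3: Discriminant = 0^2 - 4*2*0 = 0
Step 4: Number of fixed points = 1

1


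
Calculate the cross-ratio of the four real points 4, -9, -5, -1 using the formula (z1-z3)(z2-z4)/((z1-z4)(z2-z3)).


Step 1: (z1-z3)(z2-z4) = 9 * (-8) = -72
Step 2: (z1-z4)(z2-z3) = 5 * (-4) = -20
Step 3: Cross-ratio = 72/20 = 18/5

18/5


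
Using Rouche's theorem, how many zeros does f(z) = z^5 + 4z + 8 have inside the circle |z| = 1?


Step 1: On |z| = 1 the three terms have sizes |z^5| = 1^5 = 1, |4z| = 4*1 = 4, |8| = 8
Step 2: The dominant term is g(z) = 8; let h(z) = z^5 + 4z so f = g + h
Step 3: On |z| = 1: |g| = 8 and |h| <= 1 + 4 = 5
Step 4: Since 8 > 5, |h| < |g| on |z| = 1, so by Rouche f has the same number of zeros as g inside |z| < 1
Step 5: g(z) = 8 is a nonzero constant with no zeros inside |z| < 1. Answer = 0

0


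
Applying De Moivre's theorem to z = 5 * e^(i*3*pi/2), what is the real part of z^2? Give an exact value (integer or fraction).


Step 1: By De Moivre's theorem, z^2 = 5^2 * e^(i*2*3*pi/2) = 25 * (cos(3*pi) + i*sin(3*pi))
Step 2: |z|^2 = 5^2 = 25
Step 3: Reduce the angle mod 2*pi: 3*pi - 2*pi = pi
Step 4: cos(pi) = -1
Step 5: Re(z^2) = 25 * (-1) = -25

-25


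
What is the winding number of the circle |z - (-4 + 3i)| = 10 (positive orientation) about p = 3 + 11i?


Step 1: Center c = (-4, 3), radius = 10
Step 2: |p - c|^2 = 7^2 + 8^2 = 113
Step 3: r^2 = 100
Step 4: |p-c| > r so winding number = 0

0


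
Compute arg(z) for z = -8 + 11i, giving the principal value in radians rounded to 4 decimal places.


Step 1: z = -8 + 11i
Step 2: arg(z) = atan2(11, -8)
Step 3: arg(z) = 2.1996

2.1996


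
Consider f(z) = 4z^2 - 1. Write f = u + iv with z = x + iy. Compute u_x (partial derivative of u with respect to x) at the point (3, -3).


Step 1: f(z) = 4(x+iy)^2 - 1
Step 2: u = 4(x^2 - y^2) - 1
Step 3: u_x = 8x + 0
Step 4: At (3, -3): u_x = 24 + 0 = 24

24


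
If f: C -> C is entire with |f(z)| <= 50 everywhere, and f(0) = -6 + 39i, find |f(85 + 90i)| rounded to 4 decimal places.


Step 1: By Liouville's theorem, a bounded entire function is constant.
Step 2: f(z) = f(0) = -6 + 39i for all z.
Step 3: |f(w)| = |-6 + 39i| = sqrt(36 + 1521)
Step 4: = 39.4588

39.4588


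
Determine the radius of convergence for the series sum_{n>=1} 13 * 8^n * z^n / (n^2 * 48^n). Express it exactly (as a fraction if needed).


Step 1: General term a_n = 13 * 8^n / (n^2 * 48^n)
Step 2: By the root test, |a_n|^(1/n) = 13^(1/n) * 8 / (n^(2/n) * 48) -> 8/48 as n -> infinity (since 13^(1/n) -> 1 and n^(2/n) -> 1)
Step 3: R = 1/lim|a_n|^(1/n) = 48/8 = 6

6


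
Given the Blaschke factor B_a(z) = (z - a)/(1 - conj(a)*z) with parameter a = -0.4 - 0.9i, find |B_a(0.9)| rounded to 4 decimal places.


Step 1: Numerator z0 - a = 0.9 - (-0.4 - 0.9i) = 1.3 + 0.9i
Step 2: Denominator 1 - conj(a)*z0 = 1 - (-0.4 + 0.9i)*0.9 = 1.36 - 0.81i
Step 3: |z0 - a|^2 = 1.3^2 + 0.9^2 = 2.5; |1 - conj(a)*z0|^2 = 1.36^2 + (-0.81)^2 = 2.5057
Step 4: |B_a(0.9)| = sqrt(2.5 / 2.5057) = sqrt(0.997725)
Step 5: = 0.9989

0.9989


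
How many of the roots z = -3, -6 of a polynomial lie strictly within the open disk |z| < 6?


Step 1: Check each root:
  z = -3: |-3| = 3 < 6
  z = -6: |-6| = 6 >= 6
Step 2: Count = 1

1


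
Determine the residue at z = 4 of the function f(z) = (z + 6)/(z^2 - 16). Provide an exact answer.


Step 1: Q(z) = z^2 - 16 = (z - 4)(z + 4)
Step 2: Q'(z) = 2z
Step 3: Q'(4) = 8, P(4) = 10
Step 4: Res = P(4)/Q'(4) = 10/8 = 5/4

5/4


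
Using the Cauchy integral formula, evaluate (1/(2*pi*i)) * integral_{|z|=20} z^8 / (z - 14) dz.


Step 1: f(z) = z^8, a = 14 is inside |z| = 20
Step 2: By Cauchy integral formula: (1/(2pi*i)) * integral = f(a)
Step 3: f(14) = 14^8 = 1475789056

1475789056


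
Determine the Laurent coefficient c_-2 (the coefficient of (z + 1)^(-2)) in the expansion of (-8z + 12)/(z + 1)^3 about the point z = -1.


Step 1: Write the numerator in powers of (z + 1): -8z + 12 = -8(z + 1) + (-8*(-1) + 12) = -8(z + 1) + 20
Step 2: Divide by (z + 1)^3: f(z) = 20(z + 1)^(-3) - 8(z + 1)^(-2)
Step 3: This finite sum is the Laurent series of f about z = -1.
Step 4: Coefficient of (z + 1)^(-2) = coefficient of (z + 1) in the re-centred numerator = -8

-8


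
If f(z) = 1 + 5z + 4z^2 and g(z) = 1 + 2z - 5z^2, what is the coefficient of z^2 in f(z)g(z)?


Step 1: z^2 term in f*g comes from: (1)*(-5z^2) + (5z)*(2z) + (4z^2)*(1)
Step 2: = -5 + 10 + 4
Step 3: = 9

9


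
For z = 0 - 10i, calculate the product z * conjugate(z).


Step 1: conj(z) = 0 + 10i
Step 2: z * conj(z) = 0^2 + (-10)^2
Step 3: = 0 + 100 = 100

100


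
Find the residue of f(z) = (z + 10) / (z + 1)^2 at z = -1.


Step 1: Pole of order 2 at z = -1
Step 2: Res = lim d/dz [(z + 1)^2 * f(z)] as z -> -1
Step 3: (z + 1)^2 * f(z) = z + 10
Step 4: d/dz[z + 10] = 1

1


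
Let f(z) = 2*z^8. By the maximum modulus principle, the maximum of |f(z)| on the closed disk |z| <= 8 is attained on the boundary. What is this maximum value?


Step 1: On |z| = 8, |f(z)| = 2 * |z|^8 = 2 * 8^8
Step 2: By maximum modulus principle, maximum is on boundary.
Step 3: Maximum = 2 * 16777216 = 33554432

33554432


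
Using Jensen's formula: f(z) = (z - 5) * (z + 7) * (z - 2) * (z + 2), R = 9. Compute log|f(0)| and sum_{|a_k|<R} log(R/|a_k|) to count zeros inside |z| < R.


Jensen's formula: (1/2pi)*integral log|f(Re^it)|dt = log|f(0)| + sum_{|a_k|<R} log(R/|a_k|)
Step 1: f(0) = (-5) * 7 * (-2) * 2 = 140
Step 2: log|f(0)| = log|5| + log|-7| + log|2| + log|-2| = 4.9416
Step 3: Zeros inside |z| < 9: 5, -7, 2, -2
Step 4: Jensen sum = log(9/5) + log(9/7) + log(9/2) + log(9/2) = 3.8473
Step 5: n(R) = number of terms in the Jensen sum = count of zeros inside |z| < 9 = 4

4


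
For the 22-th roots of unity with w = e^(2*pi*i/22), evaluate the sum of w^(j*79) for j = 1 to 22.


Step 1: The sum sum_{j=1}^{n} w^(k*j) equals n if n | k, else 0.
Step 2: Here n = 22, k = 79
Step 3: Does n divide k? 22 | 79 -> False
Step 4: Sum = 0

0


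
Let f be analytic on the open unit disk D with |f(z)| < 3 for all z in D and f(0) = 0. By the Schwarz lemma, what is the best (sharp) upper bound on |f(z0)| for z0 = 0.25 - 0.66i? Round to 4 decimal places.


Step 1: g = f/3 maps D -> D with g(0) = 0, so by the Schwarz lemma |g(z)| <= |z|, i.e. |f(z)| <= 3|z|; this is sharp (f(z) = 3z).
Step 2: |z0|^2 = 0.25^2 + (-0.66)^2 = 0.4981
Step 3: |z0| = sqrt(0.4981) = 0.705762
Step 4: Best bound = 3 * |z0| = 3 * 0.705762 = 2.1173

2.1173


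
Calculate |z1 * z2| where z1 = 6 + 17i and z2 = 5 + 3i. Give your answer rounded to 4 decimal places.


Step 1: |z1| = sqrt(6^2 + 17^2) = sqrt(325)
Step 2: |z2| = sqrt(5^2 + 3^2) = sqrt(34)
Step 3: |z1*z2| = |z1|*|z2| = sqrt(325) * sqrt(34) = sqrt(325 * 34) = sqrt(11050)
Step 4: = 105.119

105.119


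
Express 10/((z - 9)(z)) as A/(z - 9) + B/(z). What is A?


Step 1: Multiply both sides by (z - 9) and set z = 9
Step 2: A = 10 / (9 - 0)
Step 3: A = 10 / 9
Step 4: A = 10/9

10/9


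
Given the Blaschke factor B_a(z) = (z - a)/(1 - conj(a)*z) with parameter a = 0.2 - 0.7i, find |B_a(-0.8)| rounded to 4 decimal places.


Step 1: Numerator z0 - a = -0.8 - (0.2 - 0.7i) = -1 + 0.7i
Step 2: Denominator 1 - conj(a)*z0 = 1 - (0.2 + 0.7i)*(-0.8) = 1.16 + 0.56i
Step 3: |z0 - a|^2 = (-1)^2 + 0.7^2 = 1.49; |1 - conj(a)*z0|^2 = 1.16^2 + 0.56^2 = 1.6592
Step 4: |B_a(-0.8)| = sqrt(1.49 / 1.6592) = sqrt(0.898023)
Step 5: = 0.9476

0.9476


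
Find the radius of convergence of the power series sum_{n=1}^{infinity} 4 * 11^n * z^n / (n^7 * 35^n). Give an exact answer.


Step 1: General term a_n = 4 * 11^n / (n^7 * 35^n)
Step 2: By the root test, |a_n|^(1/n) = 4^(1/n) * 11 / (n^(7/n) * 35) -> 11/35 as n -> infinity (since 4^(1/n) -> 1 and n^(7/n) -> 1)
Step 3: R = 1/lim|a_n|^(1/n) = 35/11

35/11


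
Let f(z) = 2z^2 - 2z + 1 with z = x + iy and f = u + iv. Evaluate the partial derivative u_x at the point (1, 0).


Step 1: f(z) = 2(x+iy)^2 - 2(x+iy) + 1
Step 2: u = 2(x^2 - y^2) - 2x + 1
Step 3: u_x = 4x - 2
Step 4: At (1, 0): u_x = 4 - 2 = 2

2


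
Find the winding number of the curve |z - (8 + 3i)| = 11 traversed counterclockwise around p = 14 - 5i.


Step 1: Center c = (8, 3), radius = 11
Step 2: |p - c|^2 = 6^2 + (-8)^2 = 100
Step 3: r^2 = 121
Step 4: |p-c| < r so winding number = 1

1


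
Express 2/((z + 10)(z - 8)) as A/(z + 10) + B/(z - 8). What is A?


Step 1: Multiply both sides by (z + 10) and set z = -10
Step 2: A = 2 / (-10 - 8)
Step 3: A = 2 / (-18)
Step 4: A = -1/9

-1/9


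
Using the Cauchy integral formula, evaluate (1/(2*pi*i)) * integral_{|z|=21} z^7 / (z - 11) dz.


Step 1: f(z) = z^7, a = 11 is inside |z| = 21
Step 2: By Cauchy integral formula: (1/(2pi*i)) * integral = f(a)
Step 3: f(11) = 11^7 = 19487171

19487171


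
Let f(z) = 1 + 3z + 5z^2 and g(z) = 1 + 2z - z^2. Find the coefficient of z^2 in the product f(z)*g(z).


Step 1: z^2 term in f*g comes from: (1)*(-z^2) + (3z)*(2z) + (5z^2)*(1)
Step 2: = -1 + 6 + 5
Step 3: = 10

10


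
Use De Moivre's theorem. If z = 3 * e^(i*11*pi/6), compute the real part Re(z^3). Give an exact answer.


Step 1: By De Moivre's theorem, z^3 = 3^3 * e^(i*3*11*pi/6) = 27 * (cos(11*pi/2) + i*sin(11*pi/2))
Step 2: |z|^3 = 3^3 = 27
Step 3: Reduce the angle mod 2*pi: 11*pi/2 - 4*pi = 3*pi/2
Step 4: cos(3*pi/2) = 0
Step 5: Re(z^3) = 27 * 0 = 0

0


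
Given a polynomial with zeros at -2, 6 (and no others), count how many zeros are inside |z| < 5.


Step 1: Check each root:
  z = -2: |-2| = 2 < 5
  z = 6: |6| = 6 >= 5
Step 2: Count = 1

1


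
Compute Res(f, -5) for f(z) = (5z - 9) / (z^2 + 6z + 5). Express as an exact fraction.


Step 1: Q(z) = z^2 + 6z + 5 = (z + 5)(z + 1)
Step 2: Q'(z) = 2z + 6
Step 3: Q'(-5) = -4, P(-5) = -34
Step 4: Res = P(-5)/Q'(-5) = -34/(-4) = 17/2

17/2


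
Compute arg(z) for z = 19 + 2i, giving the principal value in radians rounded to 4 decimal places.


Step 1: z = 19 + 2i
Step 2: arg(z) = atan2(2, 19)
Step 3: arg(z) = 0.1049

0.1049


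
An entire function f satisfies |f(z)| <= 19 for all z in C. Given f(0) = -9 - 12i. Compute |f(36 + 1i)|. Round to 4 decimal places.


Step 1: By Liouville's theorem, a bounded entire function is constant.
Step 2: f(z) = f(0) = -9 - 12i for all z.
Step 3: |f(w)| = |-9 - 12i| = sqrt(81 + 144)
Step 4: = 15.0

15.0


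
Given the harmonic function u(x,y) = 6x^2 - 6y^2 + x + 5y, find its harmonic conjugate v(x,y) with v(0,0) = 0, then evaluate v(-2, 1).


Step 1: v_x = -u_y = 12y - 5
Step 2: v_y = u_x = 12x + 1
Step 3: v = 12xy - 5x + y + C
Step 4: v(0,0) = 0 => C = 0
Step 5: v(-2, 1) = -13

-13


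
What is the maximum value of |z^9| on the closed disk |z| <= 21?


Step 1: On |z| = 21, |f(z)| = |z|^9 = 21^9
Step 2: By maximum modulus principle, maximum is on boundary.
Step 3: Maximum = 794280046581 = 794280046581

794280046581


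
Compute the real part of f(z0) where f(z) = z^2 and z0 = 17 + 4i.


Step 1: z0 = 17 + 4i
Step 2: z0^2 = 17^2 - 4^2 + 136i
Step 3: real part = 289 - 16 = 273

273


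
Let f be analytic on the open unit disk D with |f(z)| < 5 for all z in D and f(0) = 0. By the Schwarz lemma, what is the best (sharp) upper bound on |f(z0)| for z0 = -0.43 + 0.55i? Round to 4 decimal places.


Step 1: g = f/5 maps D -> D with g(0) = 0, so by the Schwarz lemma |g(z)| <= |z|, i.e. |f(z)| <= 5|z|; this is sharp (f(z) = 5z).
Step 2: |z0|^2 = (-0.43)^2 + 0.55^2 = 0.4874
Step 3: |z0| = sqrt(0.4874) = 0.69814
Step 4: Best bound = 5 * |z0| = 5 * 0.69814 = 3.4907

3.4907


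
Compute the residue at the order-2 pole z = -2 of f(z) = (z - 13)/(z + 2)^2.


Step 1: Pole of order 2 at z = -2
Step 2: Res = lim d/dz [(z + 2)^2 * f(z)] as z -> -2
Step 3: (z + 2)^2 * f(z) = z - 13
Step 4: d/dz[z - 13] = 1

1


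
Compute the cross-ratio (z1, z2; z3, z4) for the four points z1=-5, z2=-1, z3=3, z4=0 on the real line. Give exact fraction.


Step 1: (z1-z3)(z2-z4) = (-8) * (-1) = 8
Step 2: (z1-z4)(z2-z3) = (-5) * (-4) = 20
Step 3: Cross-ratio = 8/20 = 2/5

2/5


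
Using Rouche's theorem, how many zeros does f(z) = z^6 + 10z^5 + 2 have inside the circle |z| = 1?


Step 1: On |z| = 1 the three terms have sizes |z^6| = 1^6 = 1, |10z^5| = 10*1^5 = 10, |2| = 2
Step 2: The dominant term is g(z) = 10z^5; let h(z) = z^6 + 2 so f = g + h
Step 3: On |z| = 1: |g| = 10 and |h| <= 1 + 2 = 3
Step 4: Since 10 > 3, |h| < |g| on |z| = 1, so by Rouche f has the same number of zeros as g inside |z| < 1
Step 5: g(z) = 10z^5 has 5 zeros (at the origin, multiplicity 5) inside |z| < 1. Answer = 5

5


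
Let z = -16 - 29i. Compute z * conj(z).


Step 1: conj(z) = -16 + 29i
Step 2: z * conj(z) = (-16)^2 + (-29)^2
Step 3: = 256 + 841 = 1097

1097


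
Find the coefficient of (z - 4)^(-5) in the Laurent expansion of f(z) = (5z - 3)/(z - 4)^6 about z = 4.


Step 1: Write the numerator in powers of (z - 4): 5z - 3 = 5(z - 4) + (5*4 - 3) = 5(z - 4) + 17
Step 2: Divide by (z - 4)^6: f(z) = 17(z - 4)^(-6) + 5(z - 4)^(-5)
Step 3: This finite sum is the Laurent series of f about z = 4.
Step 4: Coefficient of (z - 4)^(-5) = coefficient of (z - 4) in the re-centred numerator = 5

5


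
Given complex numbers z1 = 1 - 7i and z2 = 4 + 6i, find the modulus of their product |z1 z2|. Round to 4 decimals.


Step 1: |z1| = sqrt(1^2 + (-7)^2) = sqrt(50)
Step 2: |z2| = sqrt(4^2 + 6^2) = sqrt(52)
Step 3: |z1*z2| = |z1|*|z2| = sqrt(50) * sqrt(52) = sqrt(50 * 52) = sqrt(2600)
Step 4: = 50.9902

50.9902


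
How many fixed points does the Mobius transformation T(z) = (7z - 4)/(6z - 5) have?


Step 1: Fixed points satisfy T(z) = z
Step 2: 6z^2 - 12z + 4 = 0
Step 3: Discriminant = (-12)^2 - 4*6*4 = 48
Step 4: Number of fixed points = 2

2


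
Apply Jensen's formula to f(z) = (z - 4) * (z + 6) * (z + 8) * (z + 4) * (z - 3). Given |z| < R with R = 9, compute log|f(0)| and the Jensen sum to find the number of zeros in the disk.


Jensen's formula: (1/2pi)*integral log|f(Re^it)|dt = log|f(0)| + sum_{|a_k|<R} log(R/|a_k|)
Step 1: f(0) = (-4) * 6 * 8 * 4 * (-3) = 2304
Step 2: log|f(0)| = log|4| + log|-6| + log|-8| + log|-4| + log|3| = 7.7424
Step 3: Zeros inside |z| < 9: 4, -6, -8, -4, 3
Step 4: Jensen sum = log(9/4) + log(9/6) + log(9/8) + log(9/4) + log(9/3) = 3.2437
Step 5: n(R) = number of terms in the Jensen sum = count of zeros inside |z| < 9 = 5

5


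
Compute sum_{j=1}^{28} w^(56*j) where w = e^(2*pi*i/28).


Step 1: The sum sum_{j=1}^{n} w^(k*j) equals n if n | k, else 0.
Step 2: Here n = 28, k = 56
Step 3: Does n divide k? 28 | 56 -> True
Step 4: Sum = 28

28


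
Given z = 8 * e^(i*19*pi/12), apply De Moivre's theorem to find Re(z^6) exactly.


Step 1: By De Moivre's theorem, z^6 = 8^6 * e^(i*6*19*pi/12) = 262144 * (cos(19*pi/2) + i*sin(19*pi/2))
Step 2: |z|^6 = 8^6 = 262144
Step 3: Reduce the angle mod 2*pi: 19*pi/2 - 8*pi = 3*pi/2
Step 4: cos(3*pi/2) = 0
Step 5: Re(z^6) = 262144 * 0 = 0

0


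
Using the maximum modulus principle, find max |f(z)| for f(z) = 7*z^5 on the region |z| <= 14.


Step 1: On |z| = 14, |f(z)| = 7 * |z|^5 = 7 * 14^5
Step 2: By maximum modulus principle, maximum is on boundary.
Step 3: Maximum = 7 * 537824 = 3764768

3764768


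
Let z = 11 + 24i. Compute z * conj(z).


Step 1: conj(z) = 11 - 24i
Step 2: z * conj(z) = 11^2 + 24^2
Step 3: = 121 + 576 = 697

697


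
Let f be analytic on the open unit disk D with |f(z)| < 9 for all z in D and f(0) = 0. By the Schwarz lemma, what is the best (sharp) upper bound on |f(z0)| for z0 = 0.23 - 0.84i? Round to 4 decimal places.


Step 1: g = f/9 maps D -> D with g(0) = 0, so by the Schwarz lemma |g(z)| <= |z|, i.e. |f(z)| <= 9|z|; this is sharp (f(z) = 9z).
Step 2: |z0|^2 = 0.23^2 + (-0.84)^2 = 0.7585
Step 3: |z0| = sqrt(0.7585) = 0.870919
Step 4: Best bound = 9 * |z0| = 9 * 0.870919 = 7.8383

7.8383


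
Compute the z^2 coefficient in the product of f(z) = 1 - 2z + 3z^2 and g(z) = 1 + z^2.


Step 1: z^2 term in f*g comes from: (1)*(z^2) + (-2z)*(0) + (3z^2)*(1)
Step 2: = 1 + 0 + 3
Step 3: = 4

4


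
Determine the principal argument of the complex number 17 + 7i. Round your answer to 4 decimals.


Step 1: z = 17 + 7i
Step 2: arg(z) = atan2(7, 17)
Step 3: arg(z) = 0.3906

0.3906


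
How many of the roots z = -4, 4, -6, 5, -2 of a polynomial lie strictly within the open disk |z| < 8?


Step 1: Check each root:
  z = -4: |-4| = 4 < 8
  z = 4: |4| = 4 < 8
  z = -6: |-6| = 6 < 8
  z = 5: |5| = 5 < 8
  z = -2: |-2| = 2 < 8
Step 2: Count = 5

5


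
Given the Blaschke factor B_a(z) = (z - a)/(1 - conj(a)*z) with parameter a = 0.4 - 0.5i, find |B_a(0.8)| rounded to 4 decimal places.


Step 1: Numerator z0 - a = 0.8 - (0.4 - 0.5i) = 0.4 + 0.5i
Step 2: Denominator 1 - conj(a)*z0 = 1 - (0.4 + 0.5i)*0.8 = 0.68 - 0.4i
Step 3: |z0 - a|^2 = 0.4^2 + 0.5^2 = 0.41; |1 - conj(a)*z0|^2 = 0.68^2 + (-0.4)^2 = 0.6224
Step 4: |B_a(0.8)| = sqrt(0.41 / 0.6224) = sqrt(0.65874)
Step 5: = 0.8116

0.8116


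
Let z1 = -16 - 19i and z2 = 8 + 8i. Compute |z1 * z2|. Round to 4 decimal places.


Step 1: |z1| = sqrt((-16)^2 + (-19)^2) = sqrt(617)
Step 2: |z2| = sqrt(8^2 + 8^2) = sqrt(128)
Step 3: |z1*z2| = |z1|*|z2| = sqrt(617) * sqrt(128) = sqrt(617 * 128) = sqrt(78976)
Step 4: = 281.0267

281.0267


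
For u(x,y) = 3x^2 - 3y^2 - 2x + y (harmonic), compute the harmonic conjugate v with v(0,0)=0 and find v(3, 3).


Step 1: v_x = -u_y = 6y - 1
Step 2: v_y = u_x = 6x - 2
Step 3: v = 6xy - x - 2y + C
Step 4: v(0,0) = 0 => C = 0
Step 5: v(3, 3) = 45

45


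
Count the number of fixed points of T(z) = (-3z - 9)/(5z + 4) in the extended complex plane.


Step 1: Fixed points satisfy T(z) = z
Step 2: 5z^2 + 7z + 9 = 0
Step 3: Discriminant = 7^2 - 4*5*9 = -131
Step 4: Number of fixed points = 2

2


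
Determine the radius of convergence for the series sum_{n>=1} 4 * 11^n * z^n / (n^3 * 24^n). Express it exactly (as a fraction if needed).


Step 1: General term a_n = 4 * 11^n / (n^3 * 24^n)
Step 2: By the root test, |a_n|^(1/n) = 4^(1/n) * 11 / (n^(3/n) * 24) -> 11/24 as n -> infinity (since 4^(1/n) -> 1 and n^(3/n) -> 1)
Step 3: R = 1/lim|a_n|^(1/n) = 24/11

24/11


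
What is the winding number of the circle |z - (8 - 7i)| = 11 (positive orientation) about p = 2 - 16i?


Step 1: Center c = (8, -7), radius = 11
Step 2: |p - c|^2 = (-6)^2 + (-9)^2 = 117
Step 3: r^2 = 121
Step 4: |p-c| < r so winding number = 1

1


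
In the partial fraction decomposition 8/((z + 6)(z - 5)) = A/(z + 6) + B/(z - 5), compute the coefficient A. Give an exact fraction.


Step 1: Multiply both sides by (z + 6) and set z = -6
Step 2: A = 8 / (-6 - 5)
Step 3: A = 8 / (-11)
Step 4: A = -8/11

-8/11


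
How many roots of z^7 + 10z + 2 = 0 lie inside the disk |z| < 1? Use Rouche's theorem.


Step 1: On |z| = 1 the three terms have sizes |z^7| = 1^7 = 1, |10z| = 10*1 = 10, |2| = 2
Step 2: The dominant term is g(z) = 10z; let h(z) = z^7 + 2 so f = g + h
Step 3: On |z| = 1: |g| = 10 and |h| <= 1 + 2 = 3
Step 4: Since 10 > 3, |h| < |g| on |z| = 1, so by Rouche f has the same number of zeros as g inside |z| < 1
Step 5: g(z) = 10z has 1 zero (at the origin, multiplicity 1) inside |z| < 1. Answer = 1

1


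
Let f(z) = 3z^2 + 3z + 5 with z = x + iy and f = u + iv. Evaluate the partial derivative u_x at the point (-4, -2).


Step 1: f(z) = 3(x+iy)^2 + 3(x+iy) + 5
Step 2: u = 3(x^2 - y^2) + 3x + 5
Step 3: u_x = 6x + 3
Step 4: At (-4, -2): u_x = -24 + 3 = -21

-21


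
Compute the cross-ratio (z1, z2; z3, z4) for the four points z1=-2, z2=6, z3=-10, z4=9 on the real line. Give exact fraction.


Step 1: (z1-z3)(z2-z4) = 8 * (-3) = -24
Step 2: (z1-z4)(z2-z3) = (-11) * 16 = -176
Step 3: Cross-ratio = 24/176 = 3/22

3/22


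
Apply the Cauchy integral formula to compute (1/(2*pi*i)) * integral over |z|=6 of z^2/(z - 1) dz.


Step 1: f(z) = z^2, a = 1 is inside |z| = 6
Step 2: By Cauchy integral formula: (1/(2pi*i)) * integral = f(a)
Step 3: f(1) = 1^2 = 1

1


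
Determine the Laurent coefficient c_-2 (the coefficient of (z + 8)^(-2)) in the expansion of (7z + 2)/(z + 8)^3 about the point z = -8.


Step 1: Write the numerator in powers of (z + 8): 7z + 2 = 7(z + 8) + (7*(-8) + 2) = 7(z + 8) - 54
Step 2: Divide by (z + 8)^3: f(z) = -54(z + 8)^(-3) + 7(z + 8)^(-2)
Step 3: This finite sum is the Laurent series of f about z = -8.
Step 4: Coefficient of (z + 8)^(-2) = coefficient of (z + 8) in the re-centred numerator = 7

7


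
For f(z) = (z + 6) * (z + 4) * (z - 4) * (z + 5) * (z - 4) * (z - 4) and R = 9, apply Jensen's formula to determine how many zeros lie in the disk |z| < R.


Jensen's formula: (1/2pi)*integral log|f(Re^it)|dt = log|f(0)| + sum_{|a_k|<R} log(R/|a_k|)
Step 1: f(0) = 6 * 4 * (-4) * 5 * (-4) * (-4) = -7680
Step 2: log|f(0)| = log|-6| + log|-4| + log|4| + log|-5| + log|4| + log|4| = 8.9464
Step 3: Zeros inside |z| < 9: -6, -4, 4, -5, 4, 4
Step 4: Jensen sum = log(9/6) + log(9/4) + log(9/4) + log(9/5) + log(9/4) + log(9/4) = 4.237
Step 5: n(R) = number of terms in the Jensen sum = count of zeros inside |z| < 9 = 6

6


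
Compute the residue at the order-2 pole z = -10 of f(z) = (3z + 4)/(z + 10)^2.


Step 1: Pole of order 2 at z = -10
Step 2: Res = lim d/dz [(z + 10)^2 * f(z)] as z -> -10
Step 3: (z + 10)^2 * f(z) = 3z + 4
Step 4: d/dz[3z + 4] = 3

3


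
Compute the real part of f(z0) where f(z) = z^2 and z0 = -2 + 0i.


Step 1: z0 = -2 + 0i
Step 2: z0^2 = (-2)^2 - 0^2 + 0i
Step 3: real part = 4 - 0 = 4

4


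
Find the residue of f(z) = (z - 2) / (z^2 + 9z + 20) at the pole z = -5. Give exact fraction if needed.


Step 1: Q(z) = z^2 + 9z + 20 = (z + 5)(z + 4)
Step 2: Q'(z) = 2z + 9
Step 3: Q'(-5) = -1, P(-5) = -7
Step 4: Res = P(-5)/Q'(-5) = -7/(-1) = 7

7


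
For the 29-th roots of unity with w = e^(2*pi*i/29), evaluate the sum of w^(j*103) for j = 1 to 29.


Step 1: The sum sum_{j=1}^{n} w^(k*j) equals n if n | k, else 0.
Step 2: Here n = 29, k = 103
Step 3: Does n divide k? 29 | 103 -> False
Step 4: Sum = 0

0


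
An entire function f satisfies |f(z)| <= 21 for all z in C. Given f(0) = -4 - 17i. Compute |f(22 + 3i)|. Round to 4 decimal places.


Step 1: By Liouville's theorem, a bounded entire function is constant.
Step 2: f(z) = f(0) = -4 - 17i for all z.
Step 3: |f(w)| = |-4 - 17i| = sqrt(16 + 289)
Step 4: = 17.4642

17.4642


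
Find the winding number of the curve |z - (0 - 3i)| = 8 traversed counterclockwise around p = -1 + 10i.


Step 1: Center c = (0, -3), radius = 8
Step 2: |p - c|^2 = (-1)^2 + 13^2 = 170
Step 3: r^2 = 64
Step 4: |p-c| > r so winding number = 0

0


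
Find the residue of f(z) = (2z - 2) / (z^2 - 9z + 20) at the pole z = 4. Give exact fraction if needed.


Step 1: Q(z) = z^2 - 9z + 20 = (z - 4)(z - 5)
Step 2: Q'(z) = 2z - 9
Step 3: Q'(4) = -1, P(4) = 6
Step 4: Res = P(4)/Q'(4) = 6/(-1) = -6

-6


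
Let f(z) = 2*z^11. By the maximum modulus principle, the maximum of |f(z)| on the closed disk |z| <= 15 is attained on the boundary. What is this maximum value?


Step 1: On |z| = 15, |f(z)| = 2 * |z|^11 = 2 * 15^11
Step 2: By maximum modulus principle, maximum is on boundary.
Step 3: Maximum = 2 * 8649755859375 = 17299511718750

17299511718750


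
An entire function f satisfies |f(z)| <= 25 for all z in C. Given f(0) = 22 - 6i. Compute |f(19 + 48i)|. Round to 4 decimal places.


Step 1: By Liouville's theorem, a bounded entire function is constant.
Step 2: f(z) = f(0) = 22 - 6i for all z.
Step 3: |f(w)| = |22 - 6i| = sqrt(484 + 36)
Step 4: = 22.8035

22.8035


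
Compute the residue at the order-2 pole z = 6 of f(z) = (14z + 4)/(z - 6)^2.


Step 1: Pole of order 2 at z = 6
Step 2: Res = lim d/dz [(z - 6)^2 * f(z)] as z -> 6
Step 3: (z - 6)^2 * f(z) = 14z + 4
Step 4: d/dz[14z + 4] = 14

14


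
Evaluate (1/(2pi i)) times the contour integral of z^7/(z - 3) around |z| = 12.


Step 1: f(z) = z^7, a = 3 is inside |z| = 12
Step 2: By Cauchy integral formula: (1/(2pi*i)) * integral = f(a)
Step 3: f(3) = 3^7 = 2187

2187


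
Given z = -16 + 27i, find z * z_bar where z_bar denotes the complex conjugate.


Step 1: conj(z) = -16 - 27i
Step 2: z * conj(z) = (-16)^2 + 27^2
Step 3: = 256 + 729 = 985

985


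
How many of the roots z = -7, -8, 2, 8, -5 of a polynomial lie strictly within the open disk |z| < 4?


Step 1: Check each root:
  z = -7: |-7| = 7 >= 4
  z = -8: |-8| = 8 >= 4
  z = 2: |2| = 2 < 4
  z = 8: |8| = 8 >= 4
  z = -5: |-5| = 5 >= 4
Step 2: Count = 1

1


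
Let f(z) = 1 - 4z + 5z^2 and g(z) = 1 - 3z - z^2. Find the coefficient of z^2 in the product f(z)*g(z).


Step 1: z^2 term in f*g comes from: (1)*(-z^2) + (-4z)*(-3z) + (5z^2)*(1)
Step 2: = -1 + 12 + 5
Step 3: = 16

16


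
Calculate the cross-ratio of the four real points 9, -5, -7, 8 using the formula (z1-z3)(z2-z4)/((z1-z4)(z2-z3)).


Step 1: (z1-z3)(z2-z4) = 16 * (-13) = -208
Step 2: (z1-z4)(z2-z3) = 1 * 2 = 2
Step 3: Cross-ratio = -208/2 = -104

-104


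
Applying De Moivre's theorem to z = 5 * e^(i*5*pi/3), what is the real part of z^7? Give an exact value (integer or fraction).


Step 1: By De Moivre's theorem, z^7 = 5^7 * e^(i*7*5*pi/3) = 78125 * (cos(35*pi/3) + i*sin(35*pi/3))
Step 2: |z|^7 = 5^7 = 78125
Step 3: Reduce the angle mod 2*pi: 35*pi/3 - 10*pi = 5*pi/3
Step 4: cos(5*pi/3) = 1/2
Step 5: Re(z^7) = 78125 * 1/2 = 78125/2

78125/2


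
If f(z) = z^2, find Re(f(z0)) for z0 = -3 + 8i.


Step 1: z0 = -3 + 8i
Step 2: z0^2 = (-3)^2 - 8^2 - 48i
Step 3: real part = 9 - 64 = -55

-55


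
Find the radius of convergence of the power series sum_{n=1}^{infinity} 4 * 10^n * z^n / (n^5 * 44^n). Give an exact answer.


Step 1: General term a_n = 4 * 10^n / (n^5 * 44^n)
Step 2: By the root test, |a_n|^(1/n) = 4^(1/n) * 10 / (n^(5/n) * 44) -> 10/44 as n -> infinity (since 4^(1/n) -> 1 and n^(5/n) -> 1)
Step 3: R = 1/lim|a_n|^(1/n) = 44/10 = 22/5

22/5


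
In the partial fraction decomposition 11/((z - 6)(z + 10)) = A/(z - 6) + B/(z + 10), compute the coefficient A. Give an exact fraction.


Step 1: Multiply both sides by (z - 6) and set z = 6
Step 2: A = 11 / (6 + 10)
Step 3: A = 11 / 16
Step 4: A = 11/16

11/16


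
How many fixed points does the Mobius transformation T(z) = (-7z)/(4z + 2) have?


Step 1: Fixed points satisfy T(z) = z
Step 2: 4z^2 + 9z = 0
Step 3: Discriminant = 9^2 - 4*4*0 = 81
Step 4: Number of fixed points = 2

2


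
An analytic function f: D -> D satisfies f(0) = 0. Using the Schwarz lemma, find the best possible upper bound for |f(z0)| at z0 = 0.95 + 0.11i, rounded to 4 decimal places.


Step 1: Schwarz lemma: if f: D -> D is analytic with f(0) = 0, then |f(z)| <= |z| for all z in D, and this is sharp (f(z) = z).
Step 2: |z0|^2 = 0.95^2 + 0.11^2 = 0.9146
Step 3: |z0| = sqrt(0.9146) = 0.956347
Step 4: Best bound = |z0| = 0.9563

0.9563


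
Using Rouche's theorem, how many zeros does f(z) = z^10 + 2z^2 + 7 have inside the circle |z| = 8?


Step 1: On |z| = 8 the three terms have sizes |z^10| = 8^10 = 1073741824, |2z^2| = 2*8^2 = 128, |7| = 7
Step 2: The dominant term is g(z) = z^10; let h(z) = 2z^2 + 7 so f = g + h
Step 3: On |z| = 8: |g| = 1073741824 and |h| <= 128 + 7 = 135
Step 4: Since 1073741824 > 135, |h| < |g| on |z| = 8, so by Rouche f has the same number of zeros as g inside |z| < 8
Step 5: g(z) = z^10 has 10 zeros (all at the origin) inside |z| < 8. Answer = 10

10


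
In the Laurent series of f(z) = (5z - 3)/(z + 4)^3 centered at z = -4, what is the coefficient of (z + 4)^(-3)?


Step 1: Write the numerator in powers of (z + 4): 5z - 3 = 5(z + 4) + (5*(-4) - 3) = 5(z + 4) - 23
Step 2: Divide by (z + 4)^3: f(z) = -23(z + 4)^(-3) + 5(z + 4)^(-2)
Step 3: This finite sum is the Laurent series of f about z = -4.
Step 4: Coefficient of (z + 4)^(-3) = 5*(-4) - 3 = -23

-23


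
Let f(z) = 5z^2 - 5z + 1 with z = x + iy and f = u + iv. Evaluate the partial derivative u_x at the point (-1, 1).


Step 1: f(z) = 5(x+iy)^2 - 5(x+iy) + 1
Step 2: u = 5(x^2 - y^2) - 5x + 1
Step 3: u_x = 10x - 5
Step 4: At (-1, 1): u_x = -10 - 5 = -15

-15


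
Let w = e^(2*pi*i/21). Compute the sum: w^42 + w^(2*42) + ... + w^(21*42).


Step 1: The sum sum_{j=1}^{n} w^(k*j) equals n if n | k, else 0.
Step 2: Here n = 21, k = 42
Step 3: Does n divide k? 21 | 42 -> True
Step 4: Sum = 21

21


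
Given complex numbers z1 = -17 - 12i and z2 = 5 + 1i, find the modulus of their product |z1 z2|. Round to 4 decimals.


Step 1: |z1| = sqrt((-17)^2 + (-12)^2) = sqrt(433)
Step 2: |z2| = sqrt(5^2 + 1^2) = sqrt(26)
Step 3: |z1*z2| = |z1|*|z2| = sqrt(433) * sqrt(26) = sqrt(433 * 26) = sqrt(11258)
Step 4: = 106.1037

106.1037


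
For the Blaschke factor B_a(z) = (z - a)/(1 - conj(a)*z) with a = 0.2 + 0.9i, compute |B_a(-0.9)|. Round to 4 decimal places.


Step 1: Numerator z0 - a = -0.9 - (0.2 + 0.9i) = -1.1 - 0.9i
Step 2: Denominator 1 - conj(a)*z0 = 1 - (0.2 - 0.9i)*(-0.9) = 1.18 - 0.81i
Step 3: |z0 - a|^2 = (-1.1)^2 + (-0.9)^2 = 2.02; |1 - conj(a)*z0|^2 = 1.18^2 + (-0.81)^2 = 2.0485
Step 4: |B_a(-0.9)| = sqrt(2.02 / 2.0485) = sqrt(0.986087)
Step 5: = 0.993

0.993


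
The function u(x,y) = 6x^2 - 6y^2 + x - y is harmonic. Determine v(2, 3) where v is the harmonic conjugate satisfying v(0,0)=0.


Step 1: v_x = -u_y = 12y + 1
Step 2: v_y = u_x = 12x + 1
Step 3: v = 12xy + x + y + C
Step 4: v(0,0) = 0 => C = 0
Step 5: v(2, 3) = 77

77


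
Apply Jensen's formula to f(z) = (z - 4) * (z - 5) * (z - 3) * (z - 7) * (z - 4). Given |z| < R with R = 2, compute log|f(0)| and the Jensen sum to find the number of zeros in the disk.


Jensen's formula: (1/2pi)*integral log|f(Re^it)|dt = log|f(0)| + sum_{|a_k|<R} log(R/|a_k|)
Step 1: f(0) = (-4) * (-5) * (-3) * (-7) * (-4) = -1680
Step 2: log|f(0)| = log|4| + log|5| + log|3| + log|7| + log|4| = 7.4265
Step 3: Zeros inside |z| < 2: none
Step 4: Jensen sum = (empty sum) = 0
Step 5: n(R) = number of terms in the Jensen sum = count of zeros inside |z| < 2 = 0

0


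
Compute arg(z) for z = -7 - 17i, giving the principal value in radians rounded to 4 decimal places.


Step 1: z = -7 - 17i
Step 2: arg(z) = atan2(-17, -7)
Step 3: arg(z) = -1.9614

-1.9614


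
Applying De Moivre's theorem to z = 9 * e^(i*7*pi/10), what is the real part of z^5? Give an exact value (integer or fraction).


Step 1: By De Moivre's theorem, z^5 = 9^5 * e^(i*5*7*pi/10) = 59049 * (cos(7*pi/2) + i*sin(7*pi/2))
Step 2: |z|^5 = 9^5 = 59049
Step 3: Reduce the angle mod 2*pi: 7*pi/2 - 2*pi = 3*pi/2
Step 4: cos(3*pi/2) = 0
Step 5: Re(z^5) = 59049 * 0 = 0

0


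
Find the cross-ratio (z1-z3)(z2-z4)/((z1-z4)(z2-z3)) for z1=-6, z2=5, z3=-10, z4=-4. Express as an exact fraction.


Step 1: (z1-z3)(z2-z4) = 4 * 9 = 36
Step 2: (z1-z4)(z2-z3) = (-2) * 15 = -30
Step 3: Cross-ratio = -36/30 = -6/5

-6/5


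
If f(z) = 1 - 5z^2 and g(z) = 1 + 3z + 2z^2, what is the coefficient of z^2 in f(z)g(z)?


Step 1: z^2 term in f*g comes from: (1)*(2z^2) + (0)*(3z) + (-5z^2)*(1)
Step 2: = 2 + 0 - 5
Step 3: = -3

-3


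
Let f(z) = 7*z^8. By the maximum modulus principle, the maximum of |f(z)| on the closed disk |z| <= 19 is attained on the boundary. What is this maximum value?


Step 1: On |z| = 19, |f(z)| = 7 * |z|^8 = 7 * 19^8
Step 2: By maximum modulus principle, maximum is on boundary.
Step 3: Maximum = 7 * 16983563041 = 118884941287

118884941287


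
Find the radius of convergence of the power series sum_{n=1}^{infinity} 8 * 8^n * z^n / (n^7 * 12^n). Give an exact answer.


Step 1: General term a_n = 8 * 8^n / (n^7 * 12^n)
Step 2: By the root test, |a_n|^(1/n) = 8^(1/n) * 8 / (n^(7/n) * 12) -> 8/12 as n -> infinity (since 8^(1/n) -> 1 and n^(7/n) -> 1)
Step 3: R = 1/lim|a_n|^(1/n) = 12/8 = 3/2

3/2


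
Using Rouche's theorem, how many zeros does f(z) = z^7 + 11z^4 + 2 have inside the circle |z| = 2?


Step 1: On |z| = 2 the three terms have sizes |z^7| = 2^7 = 128, |11z^4| = 11*2^4 = 176, |2| = 2
Step 2: The dominant term is g(z) = 11z^4; let h(z) = z^7 + 2 so f = g + h
Step 3: On |z| = 2: |g| = 176 and |h| <= 128 + 2 = 130
Step 4: Since 176 > 130, |h| < |g| on |z| = 2, so by Rouche f has the same number of zeros as g inside |z| < 2
Step 5: g(z) = 11z^4 has 4 zeros (at the origin, multiplicity 4) inside |z| < 2. Answer = 4

4


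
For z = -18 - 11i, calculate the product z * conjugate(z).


Step 1: conj(z) = -18 + 11i
Step 2: z * conj(z) = (-18)^2 + (-11)^2
Step 3: = 324 + 121 = 445

445


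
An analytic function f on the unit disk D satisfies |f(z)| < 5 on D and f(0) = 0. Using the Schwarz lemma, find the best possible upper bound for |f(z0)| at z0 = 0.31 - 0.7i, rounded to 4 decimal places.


Step 1: g = f/5 maps D -> D with g(0) = 0, so by the Schwarz lemma |g(z)| <= |z|, i.e. |f(z)| <= 5|z|; this is sharp (f(z) = 5z).
Step 2: |z0|^2 = 0.31^2 + (-0.7)^2 = 0.5861
Step 3: |z0| = sqrt(0.5861) = 0.765572
Step 4: Best bound = 5 * |z0| = 5 * 0.765572 = 3.8279

3.8279


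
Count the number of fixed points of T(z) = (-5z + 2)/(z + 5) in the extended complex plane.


Step 1: Fixed points satisfy T(z) = z
Step 2: z^2 + 10z - 2 = 0
Step 3: Discriminant = 10^2 - 4*1*(-2) = 108
Step 4: Number of fixed points = 2

2


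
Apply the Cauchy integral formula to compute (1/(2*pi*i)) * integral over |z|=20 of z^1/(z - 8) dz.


Step 1: f(z) = z^1, a = 8 is inside |z| = 20
Step 2: By Cauchy integral formula: (1/(2pi*i)) * integral = f(a)
Step 3: f(8) = 8^1 = 8

8
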